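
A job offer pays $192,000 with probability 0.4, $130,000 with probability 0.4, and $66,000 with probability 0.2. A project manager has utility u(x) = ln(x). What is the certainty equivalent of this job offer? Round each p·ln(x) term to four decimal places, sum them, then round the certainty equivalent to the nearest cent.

E[u] = 0.4·ln(192000) + 0.4·ln(130000) + 0.2·ln(66000) = 4.8661 + 4.7101 + 2.2195 = 11.7957
CE = e^11.7957 ≈ 132680.60

$132,680.60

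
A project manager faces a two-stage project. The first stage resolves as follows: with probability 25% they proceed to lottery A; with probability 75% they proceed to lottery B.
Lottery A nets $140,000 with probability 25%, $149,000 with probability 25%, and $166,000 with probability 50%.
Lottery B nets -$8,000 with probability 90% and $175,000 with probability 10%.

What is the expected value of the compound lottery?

EV(A) = 0.25 × 140000 + 0.25 × 149000 + 0.5 × 166000 = 35000 + 37250 + 83000 = 155250
EV(B) = 0.9 × (-8000) + 0.1 × 175000 = -7200 + 17500 = 10300
Overall = 0.25 × 155250 + 0.75 × 10300 = 38812.5 + 7725 = 46537.5

$46,537.50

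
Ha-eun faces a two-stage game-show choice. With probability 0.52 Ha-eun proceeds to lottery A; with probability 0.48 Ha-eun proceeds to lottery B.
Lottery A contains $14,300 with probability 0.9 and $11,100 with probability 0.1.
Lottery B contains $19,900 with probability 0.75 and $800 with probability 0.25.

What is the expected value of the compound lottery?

EV(A) = 0.9 × 14300 + 0.1 × 11100 = 12870 + 1110 = 13980
EV(B) = 0.75 × 19900 + 0.25 × 800 = 14925 + 200 = 15125
Overall = 0.52 × 13980 + 0.48 × 15125 = 7269.6 + 7260 = 14529.6

$14,529.60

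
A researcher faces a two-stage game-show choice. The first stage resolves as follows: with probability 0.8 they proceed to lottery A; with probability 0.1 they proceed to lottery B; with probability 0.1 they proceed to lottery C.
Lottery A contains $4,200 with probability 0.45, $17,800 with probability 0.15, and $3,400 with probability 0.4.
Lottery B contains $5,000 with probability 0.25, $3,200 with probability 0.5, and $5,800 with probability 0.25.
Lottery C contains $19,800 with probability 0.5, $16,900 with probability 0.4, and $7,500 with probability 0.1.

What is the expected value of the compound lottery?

$6,907

EV(A) = 0.45 × 4200 + 0.15 × 17800 + 0.4 × 3400 = 1890 + 2670 + 1360 = 5920
EV(B) = 0.25 × 5000 + 0.5 × 3200 + 0.25 × 5800 = 1250 + 1600 + 1450 = 4300
EV(C) = 0.5 × 19800 + 0.4 × 16900 + 0.1 × 7500 = 9900 + 6760 + 750 = 17410
Overall = 0.8 × 5920 + 0.1 × 4300 + 0.1 × 17410 = 4736 + 430 + 1741 = 6907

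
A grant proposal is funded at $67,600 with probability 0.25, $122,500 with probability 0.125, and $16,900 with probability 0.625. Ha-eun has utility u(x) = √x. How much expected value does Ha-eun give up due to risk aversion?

E[u] = 0.25·√67600 + 0.125·√122500 + 0.625·√16900 = 0.25·260 + 0.125·350 + 0.625·130 = 190
CE = (190)² = 36100
Risk premium = EV − CE = 42775 − 36100 = 6675

$6,675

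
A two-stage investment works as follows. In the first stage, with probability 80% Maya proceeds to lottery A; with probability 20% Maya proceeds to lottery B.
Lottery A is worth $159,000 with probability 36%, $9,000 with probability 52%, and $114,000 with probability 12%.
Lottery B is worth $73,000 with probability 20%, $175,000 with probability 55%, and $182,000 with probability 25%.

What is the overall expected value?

EV(A) = 0.36 × 159000 + 0.52 × 9000 + 0.12 × 114000 = 57240 + 4680 + 13680 = 75600
EV(B) = 0.2 × 73000 + 0.55 × 175000 + 0.25 × 182000 = 14600 + 96250 + 45500 = 156350
Overall = 0.8 × 75600 + 0.2 × 156350 = 60480 + 31270 = 91750

$91,750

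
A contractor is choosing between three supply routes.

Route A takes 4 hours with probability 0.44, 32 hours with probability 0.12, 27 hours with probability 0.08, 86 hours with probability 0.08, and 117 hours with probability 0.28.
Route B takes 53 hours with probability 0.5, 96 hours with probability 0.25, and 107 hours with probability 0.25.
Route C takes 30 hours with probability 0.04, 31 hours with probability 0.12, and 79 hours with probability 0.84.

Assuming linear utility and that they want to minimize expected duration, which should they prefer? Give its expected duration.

Route A = 0.44 × 4 + 0.12 × 32 + 0.08 × 27 + 0.08 × 86 + 0.28 × 117 = 1.76 + 3.84 + 2.16 + 6.88 + 32.76 = 47.4
Route B = 0.5 × 53 + 0.25 × 96 + 0.25 × 107 = 26.5 + 24 + 26.75 = 77.25
Route C = 0.04 × 30 + 0.12 × 31 + 0.84 × 79 = 1.2 + 3.72 + 66.36 = 71.28

Route A (47.4 hours)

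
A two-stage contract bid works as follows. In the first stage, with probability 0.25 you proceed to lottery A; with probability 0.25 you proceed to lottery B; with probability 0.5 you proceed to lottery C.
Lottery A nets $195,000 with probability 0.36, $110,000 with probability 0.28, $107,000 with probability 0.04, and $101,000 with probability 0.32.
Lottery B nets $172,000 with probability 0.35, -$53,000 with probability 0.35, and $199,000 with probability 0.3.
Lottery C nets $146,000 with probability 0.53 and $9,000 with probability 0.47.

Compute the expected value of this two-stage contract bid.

$100,542.50

EV(A) = 0.36 × 195000 + 0.28 × 110000 + 0.04 × 107000 + 0.32 × 101000 = 70200 + 30800 + 4280 + 32320 = 137600
EV(B) = 0.35 × 172000 + 0.35 × (-53000) + 0.3 × 199000 = 60200 − 18550 + 59700 = 101350
EV(C) = 0.53 × 146000 + 0.47 × 9000 = 77380 + 4230 = 81610
Overall = 0.25 × 137600 + 0.25 × 101350 + 0.5 × 81610 = 34400 + 25337.5 + 40805 = 100542.5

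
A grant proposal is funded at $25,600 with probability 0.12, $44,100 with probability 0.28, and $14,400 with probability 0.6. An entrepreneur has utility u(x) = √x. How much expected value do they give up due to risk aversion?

E[u] = 0.12·√25600 + 0.28·√44100 + 0.6·√14400 = 0.12·160 + 0.28·210 + 0.6·120 = 150
CE = (150)² = 22500
Risk premium = EV − CE = 24060 − 22500 = 1560

$1,560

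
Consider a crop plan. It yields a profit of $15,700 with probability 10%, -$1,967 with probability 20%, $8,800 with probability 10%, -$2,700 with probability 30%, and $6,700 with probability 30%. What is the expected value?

$3,256.60

EV = 0.1 × 15700 + 0.2 × (-1967) + 0.1 × 8800 + 0.3 × (-2700) + 0.3 × 6700 = 1570 − 393.4 + 880 − 810 + 2010 = 3256.6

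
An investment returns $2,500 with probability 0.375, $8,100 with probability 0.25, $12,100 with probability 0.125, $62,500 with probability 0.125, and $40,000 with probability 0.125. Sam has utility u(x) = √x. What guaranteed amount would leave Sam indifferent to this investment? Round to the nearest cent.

E[u] = 0.375·√2500 + 0.25·√8100 + 0.125·√12100 + 0.125·√62500 + 0.125·√40000 = 0.375·50 + 0.25·90 + 0.125·110 + 0.125·250 + 0.125·200 = 111.25
CE = (111.25)² = 12376.5625

$12,376.56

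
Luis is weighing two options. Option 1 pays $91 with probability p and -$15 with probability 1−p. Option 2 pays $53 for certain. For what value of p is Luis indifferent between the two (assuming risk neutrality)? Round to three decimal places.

p·91 + (1−p)·(-15) = 53
106p − 15 = 53
p = (53 + 15) / 106

p = 0.642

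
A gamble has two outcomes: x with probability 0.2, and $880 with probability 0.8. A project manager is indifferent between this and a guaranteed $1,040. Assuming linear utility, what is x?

x = $1,680

0.2·x + 0.8·880 = 1040
0.2·x = 1040 − 704 = 336
x = 336 / 0.2 = 1680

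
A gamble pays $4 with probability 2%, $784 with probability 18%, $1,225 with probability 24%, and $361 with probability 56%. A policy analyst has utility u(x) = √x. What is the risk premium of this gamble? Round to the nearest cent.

E[u] = 0.02·√4 + 0.18·√784 + 0.24·√1225 + 0.56·√361 = 0.02·2 + 0.18·28 + 0.24·35 + 0.56·19 = 24.12
CE = (24.12)² = 581.7744
Risk premium = EV − CE = 637.36 − 581.7744 = 55.5856

$55.59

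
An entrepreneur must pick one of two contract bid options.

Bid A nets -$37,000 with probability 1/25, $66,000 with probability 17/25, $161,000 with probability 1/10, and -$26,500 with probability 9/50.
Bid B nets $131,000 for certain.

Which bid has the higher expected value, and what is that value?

Bid A = 1/25 × (-37000) + 17/25 × 66000 + 1/10 × 161000 + 9/50 × (-26500) = -1480 + 44880 + 16100 − 4770 = 54730
Bid B: 131000 (certain)

Bid B ($131,000)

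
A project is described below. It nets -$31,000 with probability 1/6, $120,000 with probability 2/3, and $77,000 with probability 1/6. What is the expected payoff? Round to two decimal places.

$87,666.67

EV = 1/6 × (-31000) + 2/3 × 120000 + 1/6 × 77000 = -5166.6667 + 80000 + 12833.3333 = 87666.6667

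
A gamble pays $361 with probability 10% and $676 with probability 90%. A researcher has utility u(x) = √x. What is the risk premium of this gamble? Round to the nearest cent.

$4.41

E[u] = 0.1·√361 + 0.9·√676 = 0.1·19 + 0.9·26 = 25.3
CE = (25.3)² = 640.09
Risk premium = EV − CE = 644.5 − 640.09 = 4.41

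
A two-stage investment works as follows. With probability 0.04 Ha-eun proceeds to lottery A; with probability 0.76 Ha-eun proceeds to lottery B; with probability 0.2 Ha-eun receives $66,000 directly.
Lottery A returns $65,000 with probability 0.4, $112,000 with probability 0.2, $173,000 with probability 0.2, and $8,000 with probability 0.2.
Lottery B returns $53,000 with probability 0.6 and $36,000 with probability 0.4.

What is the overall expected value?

$51,696

EV(A) = 0.4 × 65000 + 0.2 × 112000 + 0.2 × 173000 + 0.2 × 8000 = 26000 + 22400 + 34600 + 1600 = 84600
EV(B) = 0.6 × 53000 + 0.4 × 36000 = 31800 + 14400 = 46200
Branch C: 66000 (certain)
Overall = 0.04 × 84600 + 0.76 × 46200 + 0.2 × 66000 = 3384 + 35112 + 13200 = 51696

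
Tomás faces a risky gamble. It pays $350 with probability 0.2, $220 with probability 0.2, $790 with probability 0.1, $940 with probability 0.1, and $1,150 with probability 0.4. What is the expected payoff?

$747

EV = 0.2 × 350 + 0.2 × 220 + 0.1 × 790 + 0.1 × 940 + 0.4 × 1150 = 70 + 44 + 79 + 94 + 460 = 747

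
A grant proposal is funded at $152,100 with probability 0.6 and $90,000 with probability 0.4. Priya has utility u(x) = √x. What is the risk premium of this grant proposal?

E[u] = 0.6·√152100 + 0.4·√90000 = 0.6·390 + 0.4·300 = 354
CE = (354)² = 125316
Risk premium = EV − CE = 127260 − 125316 = 1944

$1,944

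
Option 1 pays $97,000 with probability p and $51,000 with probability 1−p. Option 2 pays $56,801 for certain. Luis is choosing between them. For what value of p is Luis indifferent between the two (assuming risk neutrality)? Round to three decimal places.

p = 0.126

p·97000 + (1−p)·51000 = 56801
46000p + 51000 = 56801
p = (56801 − 51000) / 46000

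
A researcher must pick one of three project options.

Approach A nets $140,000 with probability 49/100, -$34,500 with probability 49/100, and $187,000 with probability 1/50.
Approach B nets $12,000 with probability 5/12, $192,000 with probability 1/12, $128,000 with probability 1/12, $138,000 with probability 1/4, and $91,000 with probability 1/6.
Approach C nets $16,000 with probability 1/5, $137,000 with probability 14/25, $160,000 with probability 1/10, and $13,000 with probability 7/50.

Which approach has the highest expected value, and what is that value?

Approach A = 49/100 × 140000 + 49/100 × (-34500) + 1/50 × 187000 = 68600 − 16905 + 3740 = 55435
Approach B = 5/12 × 12000 + 1/12 × 192000 + 1/12 × 128000 + 1/4 × 138000 + 1/6 × 91000 = 5000 + 16000 + 10666.6667 + 34500 + 15166.6667 = 81333.3333
Approach C = 1/5 × 16000 + 14/25 × 137000 + 1/10 × 160000 + 7/50 × 13000 = 3200 + 76720 + 16000 + 1820 = 97740

Approach C ($97,740)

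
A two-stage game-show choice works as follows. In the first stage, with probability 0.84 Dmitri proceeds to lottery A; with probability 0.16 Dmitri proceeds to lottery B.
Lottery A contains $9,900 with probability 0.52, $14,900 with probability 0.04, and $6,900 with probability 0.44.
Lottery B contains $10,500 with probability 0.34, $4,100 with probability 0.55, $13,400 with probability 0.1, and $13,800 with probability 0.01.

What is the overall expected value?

$8,543.68

EV(A) = 0.52 × 9900 + 0.04 × 14900 + 0.44 × 6900 = 5148 + 596 + 3036 = 8780
EV(B) = 0.34 × 10500 + 0.55 × 4100 + 0.1 × 13400 + 0.01 × 13800 = 3570 + 2255 + 1340 + 138 = 7303
Overall = 0.84 × 8780 + 0.16 × 7303 = 7375.2 + 1168.48 = 8543.68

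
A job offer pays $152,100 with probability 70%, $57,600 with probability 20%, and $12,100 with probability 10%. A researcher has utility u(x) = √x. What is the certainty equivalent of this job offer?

$110,224

E[u] = 0.7·√152100 + 0.2·√57600 + 0.1·√12100 = 0.7·390 + 0.2·240 + 0.1·110 = 332
CE = (332)² = 110224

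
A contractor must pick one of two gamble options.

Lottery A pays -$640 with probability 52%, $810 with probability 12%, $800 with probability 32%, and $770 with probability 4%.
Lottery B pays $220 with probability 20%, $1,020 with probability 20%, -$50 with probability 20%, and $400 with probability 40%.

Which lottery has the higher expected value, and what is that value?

Lottery B ($398)

Lottery A = 0.52 × (-640) + 0.12 × 810 + 0.32 × 800 + 0.04 × 770 = -332.8 + 97.2 + 256 + 30.8 = 51.2
Lottery B = 0.2 × 220 + 0.2 × 1020 + 0.2 × (-50) + 0.4 × 400 = 44 + 204 − 10 + 160 = 398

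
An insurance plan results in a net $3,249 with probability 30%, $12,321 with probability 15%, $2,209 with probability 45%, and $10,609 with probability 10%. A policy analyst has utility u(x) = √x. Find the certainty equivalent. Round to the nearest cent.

$4,251.04

E[u] = 0.3·√3249 + 0.15·√12321 + 0.45·√2209 + 0.1·√10609 = 0.3·57 + 0.15·111 + 0.45·47 + 0.1·103 = 65.2
CE = (65.2)² = 4251.04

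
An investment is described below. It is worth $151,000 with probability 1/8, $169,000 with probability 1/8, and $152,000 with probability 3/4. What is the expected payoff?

EV = 1/8 × 151000 + 1/8 × 169000 + 3/4 × 152000 = 18875 + 21125 + 114000 = 154000

$154,000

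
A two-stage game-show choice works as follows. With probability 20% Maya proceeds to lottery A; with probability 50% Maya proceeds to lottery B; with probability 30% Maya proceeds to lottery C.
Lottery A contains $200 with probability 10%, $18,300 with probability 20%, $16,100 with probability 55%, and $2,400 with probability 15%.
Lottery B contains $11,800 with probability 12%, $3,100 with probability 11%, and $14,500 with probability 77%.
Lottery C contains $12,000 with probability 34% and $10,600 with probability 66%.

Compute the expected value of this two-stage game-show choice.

EV(A) = 0.1 × 200 + 0.2 × 18300 + 0.55 × 16100 + 0.15 × 2400 = 20 + 3660 + 8855 + 360 = 12895
EV(B) = 0.12 × 11800 + 0.11 × 3100 + 0.77 × 14500 = 1416 + 341 + 11165 = 12922
EV(C) = 0.34 × 12000 + 0.66 × 10600 = 4080 + 6996 = 11076
Overall = 0.2 × 12895 + 0.5 × 12922 + 0.3 × 11076 = 2579 + 6461 + 3322.8 = 12362.8

$12,362.80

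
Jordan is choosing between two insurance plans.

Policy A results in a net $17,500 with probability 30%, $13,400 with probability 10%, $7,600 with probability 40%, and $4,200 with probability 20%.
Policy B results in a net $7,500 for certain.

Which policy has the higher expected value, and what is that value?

Policy A = 0.3 × 17500 + 0.1 × 13400 + 0.4 × 7600 + 0.2 × 4200 = 5250 + 1340 + 3040 + 840 = 10470
Policy B: 7500 (certain)

Policy A ($10,470)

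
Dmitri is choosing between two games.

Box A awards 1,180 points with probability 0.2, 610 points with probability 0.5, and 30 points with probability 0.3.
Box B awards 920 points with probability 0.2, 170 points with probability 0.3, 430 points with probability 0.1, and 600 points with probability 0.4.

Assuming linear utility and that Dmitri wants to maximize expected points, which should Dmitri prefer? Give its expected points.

Box A = 0.2 × 1180 + 0.5 × 610 + 0.3 × 30 = 236 + 305 + 9 = 550
Box B = 0.2 × 920 + 0.3 × 170 + 0.1 × 430 + 0.4 × 600 = 184 + 51 + 43 + 240 = 518

Box A (550 points)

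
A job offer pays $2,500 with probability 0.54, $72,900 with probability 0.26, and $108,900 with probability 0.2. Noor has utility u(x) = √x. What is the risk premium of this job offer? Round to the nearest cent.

E[u] = 0.54·√2500 + 0.26·√72900 + 0.2·√108900 = 0.54·50 + 0.26·270 + 0.2·330 = 163.2
CE = (163.2)² = 26634.24
Risk premium = EV − CE = 42084 − 26634.24 = 15449.76

$15,449.76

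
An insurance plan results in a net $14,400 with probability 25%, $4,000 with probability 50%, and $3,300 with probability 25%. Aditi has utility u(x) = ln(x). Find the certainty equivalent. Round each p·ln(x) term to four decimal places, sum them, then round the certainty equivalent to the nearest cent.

E[u] = 0.25·ln(14400) + 0.5·ln(4000) + 0.25·ln(3300) = 2.3937 + 4.1470 + 2.0254 = 8.5661
CE = e^8.5661 ≈ 5250.61

$5,250.61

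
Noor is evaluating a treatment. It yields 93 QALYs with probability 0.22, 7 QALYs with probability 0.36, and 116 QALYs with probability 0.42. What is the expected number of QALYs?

EV = 0.22 × 93 + 0.36 × 7 + 0.42 × 116 = 20.46 + 2.52 + 48.72 = 71.7

71.7 QALYs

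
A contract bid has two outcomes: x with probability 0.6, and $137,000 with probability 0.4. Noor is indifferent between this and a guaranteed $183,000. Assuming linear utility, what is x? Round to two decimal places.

x = $213,666.67

0.6·x + 0.4·137000 = 183000
0.6·x = 183000 − 54800 = 128200
x = 128200 / 0.6 = 213666.6667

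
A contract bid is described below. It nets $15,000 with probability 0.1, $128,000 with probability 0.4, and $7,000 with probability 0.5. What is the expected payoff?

$56,200

EV = 0.1 × 15000 + 0.4 × 128000 + 0.5 × 7000 = 1500 + 51200 + 3500 = 56200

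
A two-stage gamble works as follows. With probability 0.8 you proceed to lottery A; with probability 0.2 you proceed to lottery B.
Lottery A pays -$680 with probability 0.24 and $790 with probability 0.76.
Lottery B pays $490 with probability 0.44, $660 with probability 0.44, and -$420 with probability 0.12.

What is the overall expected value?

$440.88

EV(A) = 0.24 × (-680) + 0.76 × 790 = -163.2 + 600.4 = 437.2
EV(B) = 0.44 × 490 + 0.44 × 660 + 0.12 × (-420) = 215.6 + 290.4 − 50.4 = 455.6
Overall = 0.8 × 437.2 + 0.2 × 455.6 = 349.76 + 91.12 = 440.88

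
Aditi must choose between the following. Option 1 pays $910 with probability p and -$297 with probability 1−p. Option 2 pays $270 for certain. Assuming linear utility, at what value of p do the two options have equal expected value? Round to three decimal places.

p = 0.470

p·910 + (1−p)·(-297) = 270
1207p − 297 = 270
p = (270 + 297) / 1207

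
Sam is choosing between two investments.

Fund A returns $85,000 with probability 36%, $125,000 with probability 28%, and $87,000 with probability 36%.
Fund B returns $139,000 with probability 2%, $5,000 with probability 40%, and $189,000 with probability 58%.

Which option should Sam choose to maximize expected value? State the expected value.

Fund B ($114,400)

Fund A = 0.36 × 85000 + 0.28 × 125000 + 0.36 × 87000 = 30600 + 35000 + 31320 = 96920
Fund B = 0.02 × 139000 + 0.4 × 5000 + 0.58 × 189000 = 2780 + 2000 + 109620 = 114400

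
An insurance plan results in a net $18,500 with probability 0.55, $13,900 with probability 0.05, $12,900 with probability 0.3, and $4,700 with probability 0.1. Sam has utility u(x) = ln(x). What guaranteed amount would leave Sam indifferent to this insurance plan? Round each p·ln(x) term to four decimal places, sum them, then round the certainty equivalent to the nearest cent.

E[u] = 0.55·ln(18500) + 0.05·ln(13900) + 0.3·ln(12900) + 0.1·ln(4700) = 5.4040 + 0.4770 + 2.8395 + 0.8455 = 9.5660
CE = e^9.5660 ≈ 14271.22

$14,271.22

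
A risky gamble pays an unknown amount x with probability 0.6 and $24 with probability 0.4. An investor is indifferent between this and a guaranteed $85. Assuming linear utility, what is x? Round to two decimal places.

x = $125.67

0.6·x + 0.4·24 = 85
0.6·x = 85 − 9.6 = 75.4
x = 75.4 / 0.6 = 125.6667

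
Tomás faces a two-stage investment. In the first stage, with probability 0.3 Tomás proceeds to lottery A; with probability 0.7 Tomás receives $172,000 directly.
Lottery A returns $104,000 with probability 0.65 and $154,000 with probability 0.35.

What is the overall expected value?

EV(A) = 0.65 × 104000 + 0.35 × 154000 = 67600 + 53900 = 121500
Branch B: 172000 (certain)
Overall = 0.3 × 121500 + 0.7 × 172000 = 36450 + 120400 = 156850

$156,850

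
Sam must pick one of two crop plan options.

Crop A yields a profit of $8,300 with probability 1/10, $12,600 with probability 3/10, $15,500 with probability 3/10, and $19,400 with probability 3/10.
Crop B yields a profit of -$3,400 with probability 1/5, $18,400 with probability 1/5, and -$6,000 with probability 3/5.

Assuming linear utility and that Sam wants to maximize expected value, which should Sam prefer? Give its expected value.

Crop A = 1/10 × 8300 + 3/10 × 12600 + 3/10 × 15500 + 3/10 × 19400 = 830 + 3780 + 4650 + 5820 = 15080
Crop B = 1/5 × (-3400) + 1/5 × 18400 + 3/5 × (-6000) = -680 + 3680 − 3600 = -600

Crop A ($15,080)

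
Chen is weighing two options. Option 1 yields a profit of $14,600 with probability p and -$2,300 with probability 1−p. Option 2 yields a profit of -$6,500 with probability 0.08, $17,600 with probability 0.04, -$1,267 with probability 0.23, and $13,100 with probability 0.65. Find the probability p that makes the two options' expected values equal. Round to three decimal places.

p = 0.634

EV(Option 2) = 0.08 × (-6500) + 0.04 × 17600 + 0.23 × (-1267) + 0.65 × 13100 = -520 + 704 − 291.41 + 8515 = 8407.59
p·14600 + (1−p)·(-2300) = 8407.59
16900p − 2300 = 8407.59
p = (8407.59 + 2300) / 16900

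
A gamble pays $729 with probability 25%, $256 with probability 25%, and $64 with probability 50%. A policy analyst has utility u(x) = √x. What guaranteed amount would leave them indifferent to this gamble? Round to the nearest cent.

E[u] = 0.25·√729 + 0.25·√256 + 0.5·√64 = 0.25·27 + 0.25·16 + 0.5·8 = 14.75
CE = (14.75)² = 217.5625

$217.56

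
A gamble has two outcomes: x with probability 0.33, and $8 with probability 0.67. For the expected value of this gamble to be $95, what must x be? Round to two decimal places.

x = $271.64

0.33·x + 0.67·8 = 95
0.33·x = 95 − 5.36 = 89.64
x = 89.64 / 0.33 = 271.6364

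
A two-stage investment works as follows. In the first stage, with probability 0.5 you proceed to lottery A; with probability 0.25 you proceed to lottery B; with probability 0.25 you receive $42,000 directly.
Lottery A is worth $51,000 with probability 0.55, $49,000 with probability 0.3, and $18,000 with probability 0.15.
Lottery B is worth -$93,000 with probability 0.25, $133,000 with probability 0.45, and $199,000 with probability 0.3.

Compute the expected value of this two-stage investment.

$57,300

EV(A) = 0.55 × 51000 + 0.3 × 49000 + 0.15 × 18000 = 28050 + 14700 + 2700 = 45450
EV(B) = 0.25 × (-93000) + 0.45 × 133000 + 0.3 × 199000 = -23250 + 59850 + 59700 = 96300
Branch C: 42000 (certain)
Overall = 0.5 × 45450 + 0.25 × 96300 + 0.25 × 42000 = 22725 + 24075 + 10500 = 57300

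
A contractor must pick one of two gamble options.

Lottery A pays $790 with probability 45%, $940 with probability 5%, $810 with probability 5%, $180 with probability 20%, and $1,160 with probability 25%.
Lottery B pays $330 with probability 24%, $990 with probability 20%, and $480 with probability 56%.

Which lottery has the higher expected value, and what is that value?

Lottery A ($769)

Lottery A = 0.45 × 790 + 0.05 × 940 + 0.05 × 810 + 0.2 × 180 + 0.25 × 1160 = 355.5 + 47 + 40.5 + 36 + 290 = 769
Lottery B = 0.24 × 330 + 0.2 × 990 + 0.56 × 480 = 79.2 + 198 + 268.8 = 546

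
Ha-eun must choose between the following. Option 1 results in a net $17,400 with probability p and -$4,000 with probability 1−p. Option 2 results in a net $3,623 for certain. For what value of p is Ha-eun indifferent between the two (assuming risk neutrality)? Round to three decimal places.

p·17400 + (1−p)·(-4000) = 3623
21400p − 4000 = 3623
p = (3623 + 4000) / 21400

p = 0.356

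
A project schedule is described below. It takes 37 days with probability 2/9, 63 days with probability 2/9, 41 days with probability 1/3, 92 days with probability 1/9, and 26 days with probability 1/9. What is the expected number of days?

49 days

EV = 2/9 × 37 + 2/9 × 63 + 1/3 × 41 + 1/9 × 92 + 1/9 × 26 = 8.2222 + 14 + 13.6667 + 10.2222 + 2.8889 = 49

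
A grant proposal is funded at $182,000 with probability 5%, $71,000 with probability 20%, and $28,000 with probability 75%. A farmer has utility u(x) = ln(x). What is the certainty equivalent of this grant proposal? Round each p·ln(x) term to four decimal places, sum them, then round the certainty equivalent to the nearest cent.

E[u] = 0.05·ln(182000) + 0.2·ln(71000) + 0.75·ln(28000) = 0.6056 + 2.2341 + 7.6800 = 10.5197
CE = e^10.5197 ≈ 37038.01

$37,038.01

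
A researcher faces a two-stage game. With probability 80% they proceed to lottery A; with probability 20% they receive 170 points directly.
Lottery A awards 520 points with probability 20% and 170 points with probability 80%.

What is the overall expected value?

226 points

EV(A) = 0.2 × 520 + 0.8 × 170 = 104 + 136 = 240
Branch B: 170 (certain)
Overall = 0.8 × 240 + 0.2 × 170 = 192 + 34 = 226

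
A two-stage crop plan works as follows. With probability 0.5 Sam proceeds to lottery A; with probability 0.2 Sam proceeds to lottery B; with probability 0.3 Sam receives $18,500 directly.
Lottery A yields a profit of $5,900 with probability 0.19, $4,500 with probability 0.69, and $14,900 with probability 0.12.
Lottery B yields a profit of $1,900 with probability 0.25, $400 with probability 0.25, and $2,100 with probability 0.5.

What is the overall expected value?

EV(A) = 0.19 × 5900 + 0.69 × 4500 + 0.12 × 14900 = 1121 + 3105 + 1788 = 6014
EV(B) = 0.25 × 1900 + 0.25 × 400 + 0.5 × 2100 = 475 + 100 + 1050 = 1625
Branch C: 18500 (certain)
Overall = 0.5 × 6014 + 0.2 × 1625 + 0.3 × 18500 = 3007 + 325 + 5550 = 8882

$8,882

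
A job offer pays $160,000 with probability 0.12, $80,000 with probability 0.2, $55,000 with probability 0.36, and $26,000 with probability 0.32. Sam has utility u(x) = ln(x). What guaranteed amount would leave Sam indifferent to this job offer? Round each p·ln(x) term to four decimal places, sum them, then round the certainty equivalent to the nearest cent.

$53,024.00

E[u] = 0.12·ln(160000) + 0.2·ln(80000) + 0.36·ln(55000) + 0.32·ln(26000) = 1.4380 + 2.2580 + 3.9294 + 3.2531 = 10.8785
CE = e^10.8785 ≈ 53024.00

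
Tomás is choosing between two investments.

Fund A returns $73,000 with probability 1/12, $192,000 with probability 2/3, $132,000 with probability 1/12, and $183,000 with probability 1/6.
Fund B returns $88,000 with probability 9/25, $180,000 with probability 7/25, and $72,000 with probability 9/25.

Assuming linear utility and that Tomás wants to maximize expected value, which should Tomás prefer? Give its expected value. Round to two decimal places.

Fund A ($175,583.33)

Fund A = 1/12 × 73000 + 2/3 × 192000 + 1/12 × 132000 + 1/6 × 183000 = 6083.3333 + 128000 + 11000 + 30500 = 175583.3333
Fund B = 9/25 × 88000 + 7/25 × 180000 + 9/25 × 72000 = 31680 + 50400 + 25920 = 108000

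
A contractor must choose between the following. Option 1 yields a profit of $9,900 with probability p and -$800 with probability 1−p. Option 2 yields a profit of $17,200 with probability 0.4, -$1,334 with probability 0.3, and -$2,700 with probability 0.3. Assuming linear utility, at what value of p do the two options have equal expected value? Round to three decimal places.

EV(Option 2) = 0.4 × 17200 + 0.3 × (-1334) + 0.3 × (-2700) = 6880 − 400.2 − 810 = 5669.8
p·9900 + (1−p)·(-800) = 5669.8
10700p − 800 = 5669.8
p = (5669.8 + 800) / 10700

p = 0.605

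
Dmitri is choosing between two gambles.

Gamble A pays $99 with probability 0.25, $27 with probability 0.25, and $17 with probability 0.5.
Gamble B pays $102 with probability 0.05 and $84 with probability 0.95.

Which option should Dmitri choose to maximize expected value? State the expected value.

Gamble A = 0.25 × 99 + 0.25 × 27 + 0.5 × 17 = 24.75 + 6.75 + 8.5 = 40
Gamble B = 0.05 × 102 + 0.95 × 84 = 5.1 + 79.8 = 84.9

Gamble B ($84.90)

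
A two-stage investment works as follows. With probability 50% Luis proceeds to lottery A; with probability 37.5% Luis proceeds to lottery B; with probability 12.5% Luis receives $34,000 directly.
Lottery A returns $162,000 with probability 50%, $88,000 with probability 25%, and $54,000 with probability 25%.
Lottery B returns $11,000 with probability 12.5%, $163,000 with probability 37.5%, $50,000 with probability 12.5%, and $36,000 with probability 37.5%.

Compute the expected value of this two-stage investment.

EV(A) = 0.5 × 162000 + 0.25 × 88000 + 0.25 × 54000 = 81000 + 22000 + 13500 = 116500
EV(B) = 0.125 × 11000 + 0.375 × 163000 + 0.125 × 50000 + 0.375 × 36000 = 1375 + 61125 + 6250 + 13500 = 82250
Branch C: 34000 (certain)
Overall = 0.5 × 116500 + 0.375 × 82250 + 0.125 × 34000 = 58250 + 30843.75 + 4250 = 93343.75

$93,343.75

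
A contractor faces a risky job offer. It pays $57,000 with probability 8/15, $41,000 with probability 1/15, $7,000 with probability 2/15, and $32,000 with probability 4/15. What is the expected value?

$42,600

EV = 8/15 × 57000 + 1/15 × 41000 + 2/15 × 7000 + 4/15 × 32000 = 30400 + 2733.3333 + 933.3333 + 8533.3333 = 42600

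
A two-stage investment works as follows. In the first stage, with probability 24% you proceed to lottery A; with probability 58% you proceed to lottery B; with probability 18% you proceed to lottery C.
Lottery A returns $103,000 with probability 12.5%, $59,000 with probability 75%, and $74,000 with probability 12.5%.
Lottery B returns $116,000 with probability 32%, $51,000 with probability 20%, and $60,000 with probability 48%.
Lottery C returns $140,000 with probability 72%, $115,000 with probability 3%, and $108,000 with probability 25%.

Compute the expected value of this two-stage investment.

$83,704.60

EV(A) = 0.125 × 103000 + 0.75 × 59000 + 0.125 × 74000 = 12875 + 44250 + 9250 = 66375
EV(B) = 0.32 × 116000 + 0.2 × 51000 + 0.48 × 60000 = 37120 + 10200 + 28800 = 76120
EV(C) = 0.72 × 140000 + 0.03 × 115000 + 0.25 × 108000 = 100800 + 3450 + 27000 = 131250
Overall = 0.24 × 66375 + 0.58 × 76120 + 0.18 × 131250 = 15930 + 44149.6 + 23625 = 83704.6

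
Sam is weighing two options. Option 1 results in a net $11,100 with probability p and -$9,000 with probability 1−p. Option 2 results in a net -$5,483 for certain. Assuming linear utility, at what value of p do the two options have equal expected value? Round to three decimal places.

p = 0.175

p·11100 + (1−p)·(-9000) = -5483
20100p − 9000 = -5483
p = (-5483 + 9000) / 20100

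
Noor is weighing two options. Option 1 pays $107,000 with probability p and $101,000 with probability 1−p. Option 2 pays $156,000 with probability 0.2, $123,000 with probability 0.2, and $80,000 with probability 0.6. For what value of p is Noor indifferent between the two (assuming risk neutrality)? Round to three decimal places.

p = 0.467

EV(Option 2) = 0.2 × 156000 + 0.2 × 123000 + 0.6 × 80000 = 31200 + 24600 + 48000 = 103800
p·107000 + (1−p)·101000 = 103800
6000p + 101000 = 103800
p = (103800 − 101000) / 6000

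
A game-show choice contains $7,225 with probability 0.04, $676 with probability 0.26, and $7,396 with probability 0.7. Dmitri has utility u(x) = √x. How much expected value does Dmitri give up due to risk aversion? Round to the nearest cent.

E[u] = 0.04·√7225 + 0.26·√676 + 0.7·√7396 = 0.04·85 + 0.26·26 + 0.7·86 = 70.36
CE = (70.36)² = 4950.5296
Risk premium = EV − CE = 5641.96 − 4950.5296 = 691.4304

$691.43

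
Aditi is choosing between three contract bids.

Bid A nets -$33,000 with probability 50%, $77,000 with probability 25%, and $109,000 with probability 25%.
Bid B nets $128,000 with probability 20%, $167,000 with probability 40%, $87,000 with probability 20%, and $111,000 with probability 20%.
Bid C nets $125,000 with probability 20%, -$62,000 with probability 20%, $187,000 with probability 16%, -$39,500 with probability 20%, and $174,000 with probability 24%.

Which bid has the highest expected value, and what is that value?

Bid A = 0.5 × (-33000) + 0.25 × 77000 + 0.25 × 109000 = -16500 + 19250 + 27250 = 30000
Bid B = 0.2 × 128000 + 0.4 × 167000 + 0.2 × 87000 + 0.2 × 111000 = 25600 + 66800 + 17400 + 22200 = 132000
Bid C = 0.2 × 125000 + 0.2 × (-62000) + 0.16 × 187000 + 0.2 × (-39500) + 0.24 × 174000 = 25000 − 12400 + 29920 − 7900 + 41760 = 76380

Bid B ($132,000)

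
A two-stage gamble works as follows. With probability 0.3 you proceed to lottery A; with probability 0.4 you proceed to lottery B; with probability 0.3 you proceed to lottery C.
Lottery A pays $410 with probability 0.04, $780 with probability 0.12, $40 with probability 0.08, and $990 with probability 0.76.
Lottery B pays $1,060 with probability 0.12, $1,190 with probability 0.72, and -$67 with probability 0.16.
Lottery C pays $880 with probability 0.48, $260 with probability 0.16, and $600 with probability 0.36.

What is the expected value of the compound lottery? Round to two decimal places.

EV(A) = 0.04 × 410 + 0.12 × 780 + 0.08 × 40 + 0.76 × 990 = 16.4 + 93.6 + 3.2 + 752.4 = 865.6
EV(B) = 0.12 × 1060 + 0.72 × 1190 + 0.16 × (-67) = 127.2 + 856.8 − 10.72 = 973.28
EV(C) = 0.48 × 880 + 0.16 × 260 + 0.36 × 600 = 422.4 + 41.6 + 216 = 680
Overall = 0.3 × 865.6 + 0.4 × 973.28 + 0.3 × 680 = 259.68 + 389.312 + 204 = 852.992

$852.99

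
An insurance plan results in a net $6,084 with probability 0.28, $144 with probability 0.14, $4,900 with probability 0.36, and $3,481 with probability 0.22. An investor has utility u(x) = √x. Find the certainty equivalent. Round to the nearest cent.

$3,806.89

E[u] = 0.28·√6084 + 0.14·√144 + 0.36·√4900 + 0.22·√3481 = 0.28·78 + 0.14·12 + 0.36·70 + 0.22·59 = 61.7
CE = (61.7)² = 3806.89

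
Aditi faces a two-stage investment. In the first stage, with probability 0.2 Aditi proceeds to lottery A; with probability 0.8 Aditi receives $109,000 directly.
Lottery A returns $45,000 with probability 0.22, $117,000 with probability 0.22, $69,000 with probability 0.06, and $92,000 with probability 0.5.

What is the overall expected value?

$104,356

EV(A) = 0.22 × 45000 + 0.22 × 117000 + 0.06 × 69000 + 0.5 × 92000 = 9900 + 25740 + 4140 + 46000 = 85780
Branch B: 109000 (certain)
Overall = 0.2 × 85780 + 0.8 × 109000 = 17156 + 87200 = 104356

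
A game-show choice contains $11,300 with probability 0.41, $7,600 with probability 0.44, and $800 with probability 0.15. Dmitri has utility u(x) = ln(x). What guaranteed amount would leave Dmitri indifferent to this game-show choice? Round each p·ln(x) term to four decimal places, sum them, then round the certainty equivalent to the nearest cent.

E[u] = 0.41·ln(11300) + 0.44·ln(7600) + 0.15·ln(800) = 3.8263 + 3.9318 + 1.0027 = 8.7608
CE = e^8.7608 ≈ 6379.21

$6,379.21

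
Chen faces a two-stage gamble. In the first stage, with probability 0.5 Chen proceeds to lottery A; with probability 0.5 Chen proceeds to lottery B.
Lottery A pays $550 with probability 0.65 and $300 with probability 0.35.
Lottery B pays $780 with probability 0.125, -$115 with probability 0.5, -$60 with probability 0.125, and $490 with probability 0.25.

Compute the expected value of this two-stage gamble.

EV(A) = 0.65 × 550 + 0.35 × 300 = 357.5 + 105 = 462.5
EV(B) = 0.125 × 780 + 0.5 × (-115) + 0.125 × (-60) + 0.25 × 490 = 97.5 − 57.5 − 7.5 + 122.5 = 155
Overall = 0.5 × 462.5 + 0.5 × 155 = 231.25 + 77.5 = 308.75

$308.75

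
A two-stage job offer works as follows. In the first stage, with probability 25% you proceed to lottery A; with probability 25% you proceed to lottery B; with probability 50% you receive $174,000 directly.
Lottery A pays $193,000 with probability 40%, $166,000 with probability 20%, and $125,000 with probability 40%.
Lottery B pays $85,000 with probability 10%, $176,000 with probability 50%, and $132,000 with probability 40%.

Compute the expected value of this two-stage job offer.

$164,425

EV(A) = 0.4 × 193000 + 0.2 × 166000 + 0.4 × 125000 = 77200 + 33200 + 50000 = 160400
EV(B) = 0.1 × 85000 + 0.5 × 176000 + 0.4 × 132000 = 8500 + 88000 + 52800 = 149300
Branch C: 174000 (certain)
Overall = 0.25 × 160400 + 0.25 × 149300 + 0.5 × 174000 = 40100 + 37325 + 87000 = 164425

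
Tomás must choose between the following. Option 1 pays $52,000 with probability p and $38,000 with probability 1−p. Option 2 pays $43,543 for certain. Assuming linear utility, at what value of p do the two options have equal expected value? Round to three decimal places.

p = 0.396

p·52000 + (1−p)·38000 = 43543
14000p + 38000 = 43543
p = (43543 − 38000) / 14000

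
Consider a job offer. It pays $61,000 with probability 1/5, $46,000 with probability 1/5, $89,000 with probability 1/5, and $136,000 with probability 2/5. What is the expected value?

$93,600

EV = 1/5 × 61000 + 1/5 × 46000 + 1/5 × 89000 + 2/5 × 136000 = 12200 + 9200 + 17800 + 54400 = 93600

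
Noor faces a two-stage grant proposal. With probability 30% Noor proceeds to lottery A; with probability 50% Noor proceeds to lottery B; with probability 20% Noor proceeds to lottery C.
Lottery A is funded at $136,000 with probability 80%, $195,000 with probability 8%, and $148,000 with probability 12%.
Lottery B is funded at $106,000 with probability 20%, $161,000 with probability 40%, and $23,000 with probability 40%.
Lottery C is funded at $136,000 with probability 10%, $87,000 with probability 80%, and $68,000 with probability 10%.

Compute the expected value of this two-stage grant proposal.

EV(A) = 0.8 × 136000 + 0.08 × 195000 + 0.12 × 148000 = 108800 + 15600 + 17760 = 142160
EV(B) = 0.2 × 106000 + 0.4 × 161000 + 0.4 × 23000 = 21200 + 64400 + 9200 = 94800
EV(C) = 0.1 × 136000 + 0.8 × 87000 + 0.1 × 68000 = 13600 + 69600 + 6800 = 90000
Overall = 0.3 × 142160 + 0.5 × 94800 + 0.2 × 90000 = 42648 + 47400 + 18000 = 108048

$108,048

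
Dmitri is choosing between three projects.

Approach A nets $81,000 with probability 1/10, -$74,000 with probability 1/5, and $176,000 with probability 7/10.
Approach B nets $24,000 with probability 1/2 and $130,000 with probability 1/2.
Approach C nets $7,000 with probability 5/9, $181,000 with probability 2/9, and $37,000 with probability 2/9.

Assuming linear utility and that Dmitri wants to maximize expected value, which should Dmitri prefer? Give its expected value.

Approach A ($116,500)

Approach A = 1/10 × 81000 + 1/5 × (-74000) + 7/10 × 176000 = 8100 − 14800 + 123200 = 116500
Approach B = 1/2 × 24000 + 1/2 × 130000 = 12000 + 65000 = 77000
Approach C = 5/9 × 7000 + 2/9 × 181000 + 2/9 × 37000 = 3888.8889 + 40222.2222 + 8222.2222 = 52333.3333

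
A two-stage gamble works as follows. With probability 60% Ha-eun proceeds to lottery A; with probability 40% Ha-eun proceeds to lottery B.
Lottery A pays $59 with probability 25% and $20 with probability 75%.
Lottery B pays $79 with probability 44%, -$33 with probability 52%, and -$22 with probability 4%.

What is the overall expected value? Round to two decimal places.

$24.54

EV(A) = 0.25 × 59 + 0.75 × 20 = 14.75 + 15 = 29.75
EV(B) = 0.44 × 79 + 0.52 × (-33) + 0.04 × (-22) = 34.76 − 17.16 − 0.88 = 16.72
Overall = 0.6 × 29.75 + 0.4 × 16.72 = 17.85 + 6.688 = 24.538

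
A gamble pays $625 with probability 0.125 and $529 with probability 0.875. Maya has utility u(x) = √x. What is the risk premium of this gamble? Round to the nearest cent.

$0.44

E[u] = 0.125·√625 + 0.875·√529 = 0.125·25 + 0.875·23 = 23.25
CE = (23.25)² = 540.5625
Risk premium = EV − CE = 541 − 540.5625 = 0.4375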